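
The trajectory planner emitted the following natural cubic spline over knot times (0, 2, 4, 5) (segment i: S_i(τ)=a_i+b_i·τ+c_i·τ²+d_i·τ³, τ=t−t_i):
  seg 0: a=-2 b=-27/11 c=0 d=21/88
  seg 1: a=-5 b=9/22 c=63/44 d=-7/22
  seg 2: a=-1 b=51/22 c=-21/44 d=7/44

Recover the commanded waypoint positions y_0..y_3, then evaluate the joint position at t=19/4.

y_0 = S_0(0) = a_0 = -2
y_1 = S_1(0) = a_1 = -5
y_2 = S_2(0) = a_2 = -1
y_3 = S_2(1) = 1
t_q=19/4 is in segment 2 (τ=3/4); S_2(τ)=1513/2816

y_0=-2 y_1=-5 y_2=-1 y_3=1
S(19/4) = 1513/2816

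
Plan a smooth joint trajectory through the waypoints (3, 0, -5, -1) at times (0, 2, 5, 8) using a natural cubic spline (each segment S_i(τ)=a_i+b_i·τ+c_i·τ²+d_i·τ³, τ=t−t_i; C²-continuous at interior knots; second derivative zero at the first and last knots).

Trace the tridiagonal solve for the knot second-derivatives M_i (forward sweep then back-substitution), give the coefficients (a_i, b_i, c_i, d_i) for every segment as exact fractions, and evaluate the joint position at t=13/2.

  seg 0: a=3 b=-289/222 c=0 d=-11/222
  seg 1: a=0 b=-421/222 c=-11/37 d=83/666
  seg 2: a=-5 b=-35/111 c=61/74 d=-61/666
S(13/2) = -2325/592

Δ: Δ0=-3/2, Δ1=-5/3, Δ2=4/3
row 1: diag=10, rhs=-1; c'=3/10, d'=-1/10
row 2: denom=12−3·3/10=111/10; d'=(18−3·-1/10)/(111/10)=61/37
back: M2=61/37
back: M1=-1/10−3/10·61/37=-22/37
M: M0=0, M1=-22/37, M2=61/37, M3=0
seg 0: a=3, c=M0/2=0, d=(M1−M0)/(6·2)=-11/222, b=Δ0−h0·(2M0+M1)/6=-289/222
seg 1: a=0, c=M1/2=-11/37, d=(M2−M1)/(6·3)=83/666, b=Δ1−h1·(2M1+M2)/6=-421/222
seg 2: a=-5, c=M2/2=61/74, d=(M3−M2)/(6·3)=-61/666, b=Δ2−h2·(2M2+M3)/6=-35/111
t_q=13/2 → seg 2, τ=3/2; S=-5+-35/111·τ+61/74·τ²+-61/666·τ³=-2325/592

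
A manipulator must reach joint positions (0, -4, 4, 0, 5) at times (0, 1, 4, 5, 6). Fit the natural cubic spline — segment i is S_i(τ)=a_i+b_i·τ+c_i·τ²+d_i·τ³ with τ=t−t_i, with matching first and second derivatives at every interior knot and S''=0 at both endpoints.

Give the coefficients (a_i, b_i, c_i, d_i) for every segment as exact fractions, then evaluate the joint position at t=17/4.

  seg 0: a=0 b=-3485/636 c=0 d=941/636
  seg 1: a=-4 b=-331/318 c=941/212 d=-679/636
  seg 2: a=4 b=-2057/636 c=-274/53 d=2801/636
  seg 3: a=0 b=-115/318 c=1705/212 d=-1705/636
S(17/4) = 39851/13568

Δ: Δ0=-4, Δ1=8/3, Δ2=-4, Δ3=5
row 1: diag=8, rhs=40; c'=3/8, d'=5
row 2: denom=8−3·3/8=55/8; d'=(-40−3·5)/(55/8)=-8
row 3: denom=4−1·8/55=212/55; d'=(54−1·-8)/(212/55)=1705/106
back: M3=1705/106
back: M2=-8−8/55·1705/106=-548/53
back: M1=5−3/8·-548/53=941/106
M: M0=0, M1=941/106, M2=-548/53, M3=1705/106, M4=0
seg 0: a=0, c=M0/2=0, d=(M1−M0)/(6·1)=941/636, b=Δ0−h0·(2M0+M1)/6=-3485/636
seg 1: a=-4, c=M1/2=941/212, d=(M2−M1)/(6·3)=-679/636, b=Δ1−h1·(2M1+M2)/6=-331/318
seg 2: a=4, c=M2/2=-274/53, d=(M3−M2)/(6·1)=2801/636, b=Δ2−h2·(2M2+M3)/6=-2057/636
seg 3: a=0, c=M3/2=1705/212, d=(M4−M3)/(6·1)=-1705/636, b=Δ3−h3·(2M3+M4)/6=-115/318
t_q=17/4 → seg 2, τ=1/4; S=4+-2057/636·τ+-274/53·τ²+2801/636·τ³=39851/13568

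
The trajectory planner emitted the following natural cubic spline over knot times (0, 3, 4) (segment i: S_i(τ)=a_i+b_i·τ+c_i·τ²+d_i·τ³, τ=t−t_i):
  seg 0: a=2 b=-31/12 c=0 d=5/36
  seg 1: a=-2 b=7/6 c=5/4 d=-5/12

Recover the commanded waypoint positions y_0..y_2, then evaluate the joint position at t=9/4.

y_0=2 y_1=-2 y_2=0
S(9/4) = -571/256

y_0 = S_0(0) = a_0 = 2
y_1 = S_1(0) = a_1 = -2
y_2 = S_1(1) = 0
t_q=9/4 is in segment 0 (τ=9/4); S_0(τ)=-571/256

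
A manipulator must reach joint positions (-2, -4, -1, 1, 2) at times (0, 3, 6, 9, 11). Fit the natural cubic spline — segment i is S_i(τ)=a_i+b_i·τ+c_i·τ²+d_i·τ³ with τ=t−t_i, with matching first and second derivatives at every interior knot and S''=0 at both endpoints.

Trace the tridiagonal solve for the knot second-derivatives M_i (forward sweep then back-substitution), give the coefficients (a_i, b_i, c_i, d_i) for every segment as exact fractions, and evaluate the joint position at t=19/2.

Δ: Δ0=-2/3, Δ1=1, Δ2=2/3, Δ3=1/2
row 1: diag=12, rhs=10; c'=1/4, d'=5/6
row 2: denom=12−3·1/4=45/4; d'=(-2−3·5/6)/(45/4)=-2/5
row 3: denom=10−3·4/15=46/5; d'=(-1−3·-2/5)/(46/5)=1/46
back: M3=1/46
back: M2=-2/5−4/15·1/46=-28/69
back: M1=5/6−1/4·-28/69=43/46
M: M0=0, M1=43/46, M2=-28/69, M3=1/46, M4=0
seg 0: a=-2, c=M0/2=0, d=(M1−M0)/(6·3)=43/828, b=Δ0−h0·(2M0+M1)/6=-313/276
seg 1: a=-4, c=M1/2=43/92, d=(M2−M1)/(6·3)=-185/2484, b=Δ1−h1·(2M1+M2)/6=37/138
seg 2: a=-1, c=M2/2=-14/69, d=(M3−M2)/(6·3)=59/2484, b=Δ2−h2·(2M2+M3)/6=293/276
seg 3: a=1, c=M3/2=1/92, d=(M4−M3)/(6·2)=-1/552, b=Δ3−h3·(2M3+M4)/6=67/138
t_q=19/2 → seg 3, τ=1/2; S=1+67/138·τ+1/92·τ²+-1/552·τ³=1833/1472

  seg 0: a=-2 b=-313/276 c=0 d=43/828
  seg 1: a=-4 b=37/138 c=43/92 d=-185/2484
  seg 2: a=-1 b=293/276 c=-14/69 d=59/2484
  seg 3: a=1 b=67/138 c=1/92 d=-1/552
S(19/2) = 1833/1472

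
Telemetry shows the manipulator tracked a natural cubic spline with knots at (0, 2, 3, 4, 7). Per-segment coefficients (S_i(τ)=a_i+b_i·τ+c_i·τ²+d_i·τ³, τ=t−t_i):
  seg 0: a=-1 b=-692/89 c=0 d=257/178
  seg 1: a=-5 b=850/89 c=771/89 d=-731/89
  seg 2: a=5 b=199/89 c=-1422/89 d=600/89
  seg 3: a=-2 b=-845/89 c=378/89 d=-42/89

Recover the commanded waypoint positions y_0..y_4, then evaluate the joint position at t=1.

y_0=-1 y_1=-5 y_2=5 y_3=-2 y_4=-5
S(1) = -1305/178

y_0 = S_0(0) = a_0 = -1
y_1 = S_1(0) = a_1 = -5
y_2 = S_2(0) = a_2 = 5
y_3 = S_3(0) = a_3 = -2
y_4 = S_3(3) = -5
t_q=1 is in segment 0 (τ=1); S_0(τ)=-1305/178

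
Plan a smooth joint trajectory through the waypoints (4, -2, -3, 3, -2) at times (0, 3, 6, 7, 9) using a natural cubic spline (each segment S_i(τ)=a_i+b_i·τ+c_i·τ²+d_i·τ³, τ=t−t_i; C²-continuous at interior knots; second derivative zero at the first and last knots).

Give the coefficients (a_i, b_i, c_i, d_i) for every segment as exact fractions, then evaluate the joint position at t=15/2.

Δ: Δ0=-2, Δ1=-1/3, Δ2=6, Δ3=-5/2
row 1: diag=12, rhs=10; c'=1/4, d'=5/6
row 2: denom=8−3·1/4=29/4; d'=(38−3·5/6)/(29/4)=142/29
row 3: denom=6−1·4/29=170/29; d'=(-51−1·142/29)/(170/29)=-1621/170
back: M3=-1621/170
back: M2=142/29−4/29·-1621/170=528/85
back: M1=5/6−1/4·528/85=-367/510
M: M0=0, M1=-367/510, M2=528/85, M3=-1621/170, M4=0
seg 0: a=4, c=M0/2=0, d=(M1−M0)/(6·3)=-367/9180, b=Δ0−h0·(2M0+M1)/6=-1673/1020
seg 1: a=-2, c=M1/2=-367/1020, d=(M2−M1)/(6·3)=707/1836, b=Δ1−h1·(2M1+M2)/6=-1387/510
seg 2: a=-3, c=M2/2=264/85, d=(M3−M2)/(6·1)=-2677/1020, b=Δ2−h2·(2M2+M3)/6=5629/1020
seg 3: a=3, c=M3/2=-1621/340, d=(M4−M3)/(6·2)=1621/2040, b=Δ3−h3·(2M3+M4)/6=1967/510
t_q=15/2 → seg 3, τ=1/2; S=3+1967/510·τ+-1621/340·τ²+1621/2040·τ³=20867/5440

  seg 0: a=4 b=-1673/1020 c=0 d=-367/9180
  seg 1: a=-2 b=-1387/510 c=-367/1020 d=707/1836
  seg 2: a=-3 b=5629/1020 c=264/85 d=-2677/1020
  seg 3: a=3 b=1967/510 c=-1621/340 d=1621/2040
S(15/2) = 20867/5440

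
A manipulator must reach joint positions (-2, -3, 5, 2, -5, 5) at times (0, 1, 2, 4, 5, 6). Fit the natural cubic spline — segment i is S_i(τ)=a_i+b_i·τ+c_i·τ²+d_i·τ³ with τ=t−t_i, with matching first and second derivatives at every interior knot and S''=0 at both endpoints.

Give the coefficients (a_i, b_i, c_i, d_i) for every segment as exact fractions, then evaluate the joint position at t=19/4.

  seg 0: a=-2 b=-3407/930 c=0 d=2477/930
  seg 1: a=-3 b=2012/465 c=2477/310 d=-803/186
  seg 2: a=5 b=6841/930 c=-769/155 d=4/15
  seg 3: a=2 b=-8639/930 c=-521/155 d=1051/186
  seg 4: a=-5 b=437/465 c=4213/310 d=-4213/930
S(19/4) = -88761/19840

Δ: Δ0=-1, Δ1=8, Δ2=-3/2, Δ3=-7, Δ4=10
row 1: diag=4, rhs=54; c'=1/4, d'=27/2
row 2: denom=6−1·1/4=23/4; d'=(-57−1·27/2)/(23/4)=-282/23
row 3: denom=6−2·8/23=122/23; d'=(-33−2·-282/23)/(122/23)=-195/122
row 4: denom=4−1·23/122=465/122; d'=(102−1·-195/122)/(465/122)=4213/155
back: M4=4213/155
back: M3=-195/122−23/122·4213/155=-1042/155
back: M2=-282/23−8/23·-1042/155=-1538/155
back: M1=27/2−1/4·-1538/155=2477/155
M: M0=0, M1=2477/155, M2=-1538/155, M3=-1042/155, M4=4213/155, M5=0
seg 0: a=-2, c=M0/2=0, d=(M1−M0)/(6·1)=2477/930, b=Δ0−h0·(2M0+M1)/6=-3407/930
seg 1: a=-3, c=M1/2=2477/310, d=(M2−M1)/(6·1)=-803/186, b=Δ1−h1·(2M1+M2)/6=2012/465
seg 2: a=5, c=M2/2=-769/155, d=(M3−M2)/(6·2)=4/15, b=Δ2−h2·(2M2+M3)/6=6841/930
seg 3: a=2, c=M3/2=-521/155, d=(M4−M3)/(6·1)=1051/186, b=Δ3−h3·(2M3+M4)/6=-8639/930
seg 4: a=-5, c=M4/2=4213/310, d=(M5−M4)/(6·1)=-4213/930, b=Δ4−h4·(2M4+M5)/6=437/465
t_q=19/4 → seg 3, τ=3/4; S=2+-8639/930·τ+-521/155·τ²+1051/186·τ³=-88761/19840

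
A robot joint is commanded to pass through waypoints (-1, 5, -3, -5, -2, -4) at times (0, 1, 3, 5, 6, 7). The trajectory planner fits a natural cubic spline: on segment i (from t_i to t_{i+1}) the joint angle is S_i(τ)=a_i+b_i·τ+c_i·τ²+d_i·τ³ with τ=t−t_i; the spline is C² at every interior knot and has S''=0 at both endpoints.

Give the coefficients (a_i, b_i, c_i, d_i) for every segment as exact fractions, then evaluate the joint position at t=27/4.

Δ: Δ0=6, Δ1=-4, Δ2=-1, Δ3=3, Δ4=-2
row 1: diag=6, rhs=-60; c'=1/3, d'=-10
row 2: denom=8−2·1/3=22/3; d'=(18−2·-10)/(22/3)=57/11
row 3: denom=6−2·3/11=60/11; d'=(24−2·57/11)/(60/11)=5/2
row 4: denom=4−1·11/60=229/60; d'=(-30−1·5/2)/(229/60)=-1950/229
back: M4=-1950/229
back: M3=5/2−11/60·-1950/229=930/229
back: M2=57/11−3/11·930/229=933/229
back: M1=-10−1/3·933/229=-2601/229
M: M0=0, M1=-2601/229, M2=933/229, M3=930/229, M4=-1950/229, M5=0
seg 0: a=-1, c=M0/2=0, d=(M1−M0)/(6·1)=-867/458, b=Δ0−h0·(2M0+M1)/6=3615/458
seg 1: a=5, c=M1/2=-2601/458, d=(M2−M1)/(6·2)=589/458, b=Δ1−h1·(2M1+M2)/6=507/229
seg 2: a=-3, c=M2/2=933/458, d=(M3−M2)/(6·2)=-1/916, b=Δ2−h2·(2M2+M3)/6=-1161/229
seg 3: a=-5, c=M3/2=465/229, d=(M4−M3)/(6·1)=-480/229, b=Δ3−h3·(2M3+M4)/6=702/229
seg 4: a=-2, c=M4/2=-975/229, d=(M5−M4)/(6·1)=325/229, b=Δ4−h4·(2M4+M5)/6=192/229
t_q=27/4 → seg 4, τ=3/4; S=-2+192/229·τ+-975/229·τ²+325/229·τ³=-46421/14656

  seg 0: a=-1 b=3615/458 c=0 d=-867/458
  seg 1: a=5 b=507/229 c=-2601/458 d=589/458
  seg 2: a=-3 b=-1161/229 c=933/458 d=-1/916
  seg 3: a=-5 b=702/229 c=465/229 d=-480/229
  seg 4: a=-2 b=192/229 c=-975/229 d=325/229
S(27/4) = -46421/14656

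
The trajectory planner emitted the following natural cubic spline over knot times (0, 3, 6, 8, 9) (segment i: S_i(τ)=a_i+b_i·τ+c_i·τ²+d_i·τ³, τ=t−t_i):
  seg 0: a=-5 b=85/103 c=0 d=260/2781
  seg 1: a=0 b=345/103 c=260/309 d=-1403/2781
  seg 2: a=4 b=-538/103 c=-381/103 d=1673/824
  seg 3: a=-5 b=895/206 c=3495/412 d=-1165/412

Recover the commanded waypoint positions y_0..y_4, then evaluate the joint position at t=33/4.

y_0 = S_0(0) = a_0 = -5
y_1 = S_1(0) = a_1 = 0
y_2 = S_2(0) = a_2 = 4
y_3 = S_3(0) = a_3 = -5
y_4 = S_3(1) = 5
t_q=33/4 is in segment 3 (τ=1/4); S_3(τ)=-90385/26368

y_0=-5 y_1=0 y_2=4 y_3=-5 y_4=5
S(33/4) = -90385/26368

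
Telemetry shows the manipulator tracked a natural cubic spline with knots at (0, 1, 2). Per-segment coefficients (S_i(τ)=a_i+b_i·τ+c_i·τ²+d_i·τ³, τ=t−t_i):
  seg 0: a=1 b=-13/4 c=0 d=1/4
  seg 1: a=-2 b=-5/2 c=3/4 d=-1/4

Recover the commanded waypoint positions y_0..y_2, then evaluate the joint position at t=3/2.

y_0 = S_0(0) = a_0 = 1
y_1 = S_1(0) = a_1 = -2
y_2 = S_1(1) = -4
t_q=3/2 is in segment 1 (τ=1/2); S_1(τ)=-99/32

y_0=1 y_1=-2 y_2=-4
S(3/2) = -99/32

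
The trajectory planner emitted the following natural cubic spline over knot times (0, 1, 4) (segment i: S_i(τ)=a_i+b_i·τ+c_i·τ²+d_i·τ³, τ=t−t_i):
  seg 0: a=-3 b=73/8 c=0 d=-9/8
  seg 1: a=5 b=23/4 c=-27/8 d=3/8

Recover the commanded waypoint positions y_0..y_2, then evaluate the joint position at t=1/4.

y_0=-3 y_1=5 y_2=2
S(1/4) = -377/512

y_0 = S_0(0) = a_0 = -3
y_1 = S_1(0) = a_1 = 5
y_2 = S_1(3) = 2
t_q=1/4 is in segment 0 (τ=1/4); S_0(τ)=-377/512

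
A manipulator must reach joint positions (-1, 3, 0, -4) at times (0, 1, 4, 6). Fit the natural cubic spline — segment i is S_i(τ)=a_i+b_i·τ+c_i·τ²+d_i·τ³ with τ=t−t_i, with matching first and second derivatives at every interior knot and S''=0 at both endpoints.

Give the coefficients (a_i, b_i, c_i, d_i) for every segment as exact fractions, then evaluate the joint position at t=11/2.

Δ: Δ0=4, Δ1=-1, Δ2=-2
row 1: diag=8, rhs=-30; c'=3/8, d'=-15/4
row 2: denom=10−3·3/8=71/8; d'=(-6−3·-15/4)/(71/8)=42/71
back: M2=42/71
back: M1=-15/4−3/8·42/71=-282/71
M: M0=0, M1=-282/71, M2=42/71, M3=0
seg 0: a=-1, c=M0/2=0, d=(M1−M0)/(6·1)=-47/71, b=Δ0−h0·(2M0+M1)/6=331/71
seg 1: a=3, c=M1/2=-141/71, d=(M2−M1)/(6·3)=18/71, b=Δ1−h1·(2M1+M2)/6=190/71
seg 2: a=0, c=M2/2=21/71, d=(M3−M2)/(6·2)=-7/142, b=Δ2−h2·(2M2+M3)/6=-170/71
t_q=11/2 → seg 2, τ=3/2; S=0+-170/71·τ+21/71·τ²+-7/142·τ³=-3513/1136

  seg 0: a=-1 b=331/71 c=0 d=-47/71
  seg 1: a=3 b=190/71 c=-141/71 d=18/71
  seg 2: a=0 b=-170/71 c=21/71 d=-7/142
S(11/2) = -3513/1136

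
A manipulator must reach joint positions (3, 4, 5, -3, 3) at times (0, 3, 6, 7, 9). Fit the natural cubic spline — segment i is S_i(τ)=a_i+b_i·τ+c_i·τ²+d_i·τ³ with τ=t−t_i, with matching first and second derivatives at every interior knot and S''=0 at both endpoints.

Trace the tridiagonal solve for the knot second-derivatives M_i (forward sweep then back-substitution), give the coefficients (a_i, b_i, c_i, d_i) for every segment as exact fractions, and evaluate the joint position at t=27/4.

  seg 0: a=3 b=-379/510 c=0 d=61/510
  seg 1: a=4 b=634/255 c=183/170 d=-61/102
  seg 2: a=5 b=-3673/510 c=-366/85 d=1789/510
  seg 3: a=-3 b=-1349/255 c=1057/170 d=-1057/1020
S(27/4) = -14619/10880

Δ: Δ0=1/3, Δ1=1/3, Δ2=-8, Δ3=3
row 1: diag=12, rhs=0; c'=1/4, d'=0
row 2: denom=8−3·1/4=29/4; d'=(-50−3·0)/(29/4)=-200/29
row 3: denom=6−1·4/29=170/29; d'=(66−1·-200/29)/(170/29)=1057/85
back: M3=1057/85
back: M2=-200/29−4/29·1057/85=-732/85
back: M1=0−1/4·-732/85=183/85
M: M0=0, M1=183/85, M2=-732/85, M3=1057/85, M4=0
seg 0: a=3, c=M0/2=0, d=(M1−M0)/(6·3)=61/510, b=Δ0−h0·(2M0+M1)/6=-379/510
seg 1: a=4, c=M1/2=183/170, d=(M2−M1)/(6·3)=-61/102, b=Δ1−h1·(2M1+M2)/6=634/255
seg 2: a=5, c=M2/2=-366/85, d=(M3−M2)/(6·1)=1789/510, b=Δ2−h2·(2M2+M3)/6=-3673/510
seg 3: a=-3, c=M3/2=1057/170, d=(M4−M3)/(6·2)=-1057/1020, b=Δ3−h3·(2M3+M4)/6=-1349/255
t_q=27/4 → seg 2, τ=3/4; S=5+-3673/510·τ+-366/85·τ²+1789/510·τ³=-14619/10880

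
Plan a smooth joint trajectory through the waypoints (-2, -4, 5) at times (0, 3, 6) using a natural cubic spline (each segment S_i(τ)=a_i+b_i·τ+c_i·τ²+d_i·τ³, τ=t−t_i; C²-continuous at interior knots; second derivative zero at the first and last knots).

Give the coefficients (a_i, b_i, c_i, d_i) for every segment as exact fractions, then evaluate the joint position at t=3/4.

Δ: Δ0=-2/3, Δ1=3
row 1: diag=12, rhs=22; c'=1/4, d'=11/6
back: M1=11/6
M: M0=0, M1=11/6, M2=0
seg 0: a=-2, c=M0/2=0, d=(M1−M0)/(6·3)=11/108, b=Δ0−h0·(2M0+M1)/6=-19/12
seg 1: a=-4, c=M1/2=11/12, d=(M2−M1)/(6·3)=-11/108, b=Δ1−h1·(2M1+M2)/6=7/6
t_q=3/4 → seg 0, τ=3/4; S=-2+-19/12·τ+0·τ²+11/108·τ³=-805/256

  seg 0: a=-2 b=-19/12 c=0 d=11/108
  seg 1: a=-4 b=7/6 c=11/12 d=-11/108
S(3/4) = -805/256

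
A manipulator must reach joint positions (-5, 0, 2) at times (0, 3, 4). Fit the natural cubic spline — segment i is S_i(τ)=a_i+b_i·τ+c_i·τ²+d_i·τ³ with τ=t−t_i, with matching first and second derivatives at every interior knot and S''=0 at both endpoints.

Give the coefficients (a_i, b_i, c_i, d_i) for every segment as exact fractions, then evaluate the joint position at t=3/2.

  seg 0: a=-5 b=37/24 c=0 d=1/72
  seg 1: a=0 b=23/12 c=1/8 d=-1/24
S(3/2) = -169/64

Δ: Δ0=5/3, Δ1=2
row 1: diag=8, rhs=2; c'=1/8, d'=1/4
back: M1=1/4
M: M0=0, M1=1/4, M2=0
seg 0: a=-5, c=M0/2=0, d=(M1−M0)/(6·3)=1/72, b=Δ0−h0·(2M0+M1)/6=37/24
seg 1: a=0, c=M1/2=1/8, d=(M2−M1)/(6·1)=-1/24, b=Δ1−h1·(2M1+M2)/6=23/12
t_q=3/2 → seg 0, τ=3/2; S=-5+37/24·τ+0·τ²+1/72·τ³=-169/64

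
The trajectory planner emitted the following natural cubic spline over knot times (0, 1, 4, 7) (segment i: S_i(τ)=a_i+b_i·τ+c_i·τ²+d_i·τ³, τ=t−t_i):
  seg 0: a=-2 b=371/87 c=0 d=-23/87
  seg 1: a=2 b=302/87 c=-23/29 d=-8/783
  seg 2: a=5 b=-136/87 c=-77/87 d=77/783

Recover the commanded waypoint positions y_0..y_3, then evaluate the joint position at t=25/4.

y_0=-2 y_1=2 y_2=5 y_3=-5
S(25/4) = -3485/1856

y_0 = S_0(0) = a_0 = -2
y_1 = S_1(0) = a_1 = 2
y_2 = S_2(0) = a_2 = 5
y_3 = S_2(3) = -5
t_q=25/4 is in segment 2 (τ=9/4); S_2(τ)=-3485/1856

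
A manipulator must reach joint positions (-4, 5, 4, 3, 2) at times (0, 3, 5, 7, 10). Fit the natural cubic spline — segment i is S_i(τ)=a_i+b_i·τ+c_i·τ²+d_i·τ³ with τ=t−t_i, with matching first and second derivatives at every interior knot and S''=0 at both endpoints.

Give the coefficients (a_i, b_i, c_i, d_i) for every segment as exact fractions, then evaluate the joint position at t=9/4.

Δ: Δ0=3, Δ1=-1/2, Δ2=-1/2, Δ3=-1/3
row 1: diag=10, rhs=-21; c'=1/5, d'=-21/10
row 2: denom=8−2·1/5=38/5; d'=(0−2·-21/10)/(38/5)=21/38
row 3: denom=10−2·5/19=180/19; d'=(1−2·21/38)/(180/19)=-1/90
back: M3=-1/90
back: M2=21/38−5/19·-1/90=5/9
back: M1=-21/10−1/5·5/9=-199/90
M: M0=0, M1=-199/90, M2=5/9, M3=-1/90, M4=0
seg 0: a=-4, c=M0/2=0, d=(M1−M0)/(6·3)=-199/1620, b=Δ0−h0·(2M0+M1)/6=739/180
seg 1: a=5, c=M1/2=-199/180, d=(M2−M1)/(6·2)=83/360, b=Δ1−h1·(2M1+M2)/6=71/90
seg 2: a=4, c=M2/2=5/18, d=(M3−M2)/(6·2)=-17/360, b=Δ2−h2·(2M2+M3)/6=-13/15
seg 3: a=3, c=M3/2=-1/180, d=(M4−M3)/(6·3)=1/1620, b=Δ3−h3·(2M3+M4)/6=-29/90
t_q=9/4 → seg 0, τ=9/4; S=-4+739/180·τ+0·τ²+-199/1620·τ³=4913/1280

  seg 0: a=-4 b=739/180 c=0 d=-199/1620
  seg 1: a=5 b=71/90 c=-199/180 d=83/360
  seg 2: a=4 b=-13/15 c=5/18 d=-17/360
  seg 3: a=3 b=-29/90 c=-1/180 d=1/1620
S(9/4) = 4913/1280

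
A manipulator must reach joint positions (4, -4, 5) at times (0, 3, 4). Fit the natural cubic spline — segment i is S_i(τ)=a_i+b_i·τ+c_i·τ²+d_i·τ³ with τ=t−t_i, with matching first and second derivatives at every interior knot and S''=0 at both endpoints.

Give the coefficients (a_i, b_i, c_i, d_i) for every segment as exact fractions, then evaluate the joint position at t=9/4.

  seg 0: a=4 b=-169/24 c=0 d=35/72
  seg 1: a=-4 b=73/12 c=35/8 d=-35/24
S(9/4) = -3229/512

Δ: Δ0=-8/3, Δ1=9
row 1: diag=8, rhs=70; c'=1/8, d'=35/4
back: M1=35/4
M: M0=0, M1=35/4, M2=0
seg 0: a=4, c=M0/2=0, d=(M1−M0)/(6·3)=35/72, b=Δ0−h0·(2M0+M1)/6=-169/24
seg 1: a=-4, c=M1/2=35/8, d=(M2−M1)/(6·1)=-35/24, b=Δ1−h1·(2M1+M2)/6=73/12
t_q=9/4 → seg 0, τ=9/4; S=4+-169/24·τ+0·τ²+35/72·τ³=-3229/512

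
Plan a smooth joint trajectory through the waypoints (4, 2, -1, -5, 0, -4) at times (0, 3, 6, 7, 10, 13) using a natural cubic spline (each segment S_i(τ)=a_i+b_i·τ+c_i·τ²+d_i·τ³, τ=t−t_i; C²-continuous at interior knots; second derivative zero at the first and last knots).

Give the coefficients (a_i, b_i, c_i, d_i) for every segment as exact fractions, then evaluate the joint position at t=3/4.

Δ: Δ0=-2/3, Δ1=-1, Δ2=-4, Δ3=5/3, Δ4=-4/3
row 1: diag=12, rhs=-2; c'=1/4, d'=-1/6
row 2: denom=8−3·1/4=29/4; d'=(-18−3·-1/6)/(29/4)=-70/29
row 3: denom=8−1·4/29=228/29; d'=(34−1·-70/29)/(228/29)=88/19
row 4: denom=12−3·29/76=825/76; d'=(-18−3·88/19)/(825/76)=-808/275
back: M4=-808/275
back: M3=88/19−29/76·-808/275=1582/275
back: M2=-70/29−4/29·1582/275=-882/275
back: M1=-1/6−1/4·-882/275=524/825
M: M0=0, M1=524/825, M2=-882/275, M3=1582/275, M4=-808/275, M5=0
seg 0: a=4, c=M0/2=0, d=(M1−M0)/(6·3)=262/7425, b=Δ0−h0·(2M0+M1)/6=-812/825
seg 1: a=2, c=M1/2=262/825, d=(M2−M1)/(6·3)=-317/1485, b=Δ1−h1·(2M1+M2)/6=-26/825
seg 2: a=-1, c=M2/2=-441/275, d=(M3−M2)/(6·1)=112/75, b=Δ2−h2·(2M2+M3)/6=-3209/825
seg 3: a=-5, c=M3/2=791/275, d=(M4−M3)/(6·3)=-239/495, b=Δ3−h3·(2M3+M4)/6=-2159/825
seg 4: a=0, c=M4/2=-404/275, d=(M5−M4)/(6·3)=404/2475, b=Δ4−h4·(2M4+M5)/6=1324/825
t_q=3/4 → seg 0, τ=3/4; S=4+-812/825·τ+0·τ²+262/7425·τ³=5767/1760

  seg 0: a=4 b=-812/825 c=0 d=262/7425
  seg 1: a=2 b=-26/825 c=262/825 d=-317/1485
  seg 2: a=-1 b=-3209/825 c=-441/275 d=112/75
  seg 3: a=-5 b=-2159/825 c=791/275 d=-239/495
  seg 4: a=0 b=1324/825 c=-404/275 d=404/2475
S(3/4) = 5767/1760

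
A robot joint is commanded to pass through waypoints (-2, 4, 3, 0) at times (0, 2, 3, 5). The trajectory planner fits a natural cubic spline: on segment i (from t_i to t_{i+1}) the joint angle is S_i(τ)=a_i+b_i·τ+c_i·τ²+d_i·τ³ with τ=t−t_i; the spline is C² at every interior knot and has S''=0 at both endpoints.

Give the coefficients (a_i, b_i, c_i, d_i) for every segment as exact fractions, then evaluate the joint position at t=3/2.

Δ: Δ0=3, Δ1=-1, Δ2=-3/2
row 1: diag=6, rhs=-24; c'=1/6, d'=-4
row 2: denom=6−1·1/6=35/6; d'=(-3−1·-4)/(35/6)=6/35
back: M2=6/35
back: M1=-4−1/6·6/35=-141/35
M: M0=0, M1=-141/35, M2=6/35, M3=0
seg 0: a=-2, c=M0/2=0, d=(M1−M0)/(6·2)=-47/140, b=Δ0−h0·(2M0+M1)/6=152/35
seg 1: a=4, c=M1/2=-141/70, d=(M2−M1)/(6·1)=7/10, b=Δ1−h1·(2M1+M2)/6=11/35
seg 2: a=3, c=M2/2=3/35, d=(M3−M2)/(6·2)=-1/70, b=Δ2−h2·(2M2+M3)/6=-113/70
t_q=3/2 → seg 0, τ=3/2; S=-2+152/35·τ+0·τ²+-47/140·τ³=541/160

  seg 0: a=-2 b=152/35 c=0 d=-47/140
  seg 1: a=4 b=11/35 c=-141/70 d=7/10
  seg 2: a=3 b=-113/70 c=3/35 d=-1/70
S(3/2) = 541/160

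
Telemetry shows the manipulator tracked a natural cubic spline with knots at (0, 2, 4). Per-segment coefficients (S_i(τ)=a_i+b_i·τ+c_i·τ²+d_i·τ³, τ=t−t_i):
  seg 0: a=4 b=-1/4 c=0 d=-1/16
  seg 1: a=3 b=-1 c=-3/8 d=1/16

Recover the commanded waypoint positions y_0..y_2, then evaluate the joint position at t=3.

y_0=4 y_1=3 y_2=0
S(3) = 27/16

y_0 = S_0(0) = a_0 = 4
y_1 = S_1(0) = a_1 = 3
y_2 = S_1(2) = 0
t_q=3 is in segment 1 (τ=1); S_1(τ)=27/16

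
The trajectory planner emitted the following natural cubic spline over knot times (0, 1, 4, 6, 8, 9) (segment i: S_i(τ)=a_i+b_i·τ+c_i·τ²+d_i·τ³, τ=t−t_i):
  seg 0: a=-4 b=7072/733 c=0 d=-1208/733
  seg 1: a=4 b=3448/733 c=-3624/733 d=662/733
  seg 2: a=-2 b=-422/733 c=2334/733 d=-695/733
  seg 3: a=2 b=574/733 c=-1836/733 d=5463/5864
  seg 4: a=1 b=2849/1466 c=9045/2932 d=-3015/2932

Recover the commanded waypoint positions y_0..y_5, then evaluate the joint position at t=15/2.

y_0 = S_0(0) = a_0 = -4
y_1 = S_1(0) = a_1 = 4
y_2 = S_2(0) = a_2 = -2
y_3 = S_3(0) = a_3 = 2
y_4 = S_4(0) = a_4 = 1
y_5 = S_4(1) = 5
t_q=15/2 is in segment 3 (τ=3/2); S_3(τ)=32045/46912

y_0=-4 y_1=4 y_2=-2 y_3=2 y_4=1 y_5=5
S(15/2) = 32045/46912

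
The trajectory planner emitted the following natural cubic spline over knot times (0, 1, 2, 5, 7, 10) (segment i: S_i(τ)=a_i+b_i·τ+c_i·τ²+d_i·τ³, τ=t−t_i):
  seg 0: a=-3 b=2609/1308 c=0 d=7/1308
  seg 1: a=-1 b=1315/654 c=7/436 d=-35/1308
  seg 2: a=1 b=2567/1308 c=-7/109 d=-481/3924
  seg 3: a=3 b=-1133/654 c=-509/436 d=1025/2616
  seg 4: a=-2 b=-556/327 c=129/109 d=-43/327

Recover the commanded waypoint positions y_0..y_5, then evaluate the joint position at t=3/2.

y_0=-3 y_1=-1 y_2=1 y_3=3 y_4=-2 y_5=0
S(3/2) = 21/3488

y_0 = S_0(0) = a_0 = -3
y_1 = S_1(0) = a_1 = -1
y_2 = S_2(0) = a_2 = 1
y_3 = S_3(0) = a_3 = 3
y_4 = S_4(0) = a_4 = -2
y_5 = S_4(3) = 0
t_q=3/2 is in segment 1 (τ=1/2); S_1(τ)=21/3488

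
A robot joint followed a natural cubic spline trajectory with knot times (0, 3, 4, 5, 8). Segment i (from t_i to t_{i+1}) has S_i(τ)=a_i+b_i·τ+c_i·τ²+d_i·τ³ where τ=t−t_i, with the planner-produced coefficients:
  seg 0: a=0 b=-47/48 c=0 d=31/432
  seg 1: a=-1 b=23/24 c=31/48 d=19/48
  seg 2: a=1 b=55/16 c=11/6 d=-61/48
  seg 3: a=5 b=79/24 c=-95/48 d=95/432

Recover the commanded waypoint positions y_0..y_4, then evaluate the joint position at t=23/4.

y_0 = S_0(0) = a_0 = 0
y_1 = S_1(0) = a_1 = -1
y_2 = S_2(0) = a_2 = 1
y_3 = S_3(0) = a_3 = 5
y_4 = S_3(3) = 3
t_q=23/4 is in segment 3 (τ=3/4); S_3(τ)=6603/1024

y_0=0 y_1=-1 y_2=1 y_3=5 y_4=3
S(23/4) = 6603/1024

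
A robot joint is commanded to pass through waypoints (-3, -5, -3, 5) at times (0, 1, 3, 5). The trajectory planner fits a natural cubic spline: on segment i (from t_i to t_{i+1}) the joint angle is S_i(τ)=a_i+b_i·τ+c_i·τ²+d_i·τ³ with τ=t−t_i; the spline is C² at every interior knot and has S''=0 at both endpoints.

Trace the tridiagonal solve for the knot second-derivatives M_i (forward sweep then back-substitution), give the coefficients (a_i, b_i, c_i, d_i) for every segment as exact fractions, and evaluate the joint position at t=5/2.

  seg 0: a=-3 b=-53/22 c=0 d=9/22
  seg 1: a=-5 b=-13/11 c=27/22 d=-3/44
  seg 2: a=-3 b=32/11 c=9/11 d=-3/22
S(5/2) = -1493/352

Δ: Δ0=-2, Δ1=1, Δ2=4
row 1: diag=6, rhs=18; c'=1/3, d'=3
row 2: denom=8−2·1/3=22/3; d'=(18−2·3)/(22/3)=18/11
back: M2=18/11
back: M1=3−1/3·18/11=27/11
M: M0=0, M1=27/11, M2=18/11, M3=0
seg 0: a=-3, c=M0/2=0, d=(M1−M0)/(6·1)=9/22, b=Δ0−h0·(2M0+M1)/6=-53/22
seg 1: a=-5, c=M1/2=27/22, d=(M2−M1)/(6·2)=-3/44, b=Δ1−h1·(2M1+M2)/6=-13/11
seg 2: a=-3, c=M2/2=9/11, d=(M3−M2)/(6·2)=-3/22, b=Δ2−h2·(2M2+M3)/6=32/11
t_q=5/2 → seg 1, τ=3/2; S=-5+-13/11·τ+27/22·τ²+-3/44·τ³=-1493/352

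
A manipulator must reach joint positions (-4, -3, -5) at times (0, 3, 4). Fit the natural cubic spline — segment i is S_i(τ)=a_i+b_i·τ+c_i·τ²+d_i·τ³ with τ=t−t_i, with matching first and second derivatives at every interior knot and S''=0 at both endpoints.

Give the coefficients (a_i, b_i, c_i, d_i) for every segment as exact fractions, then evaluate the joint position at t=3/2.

  seg 0: a=-4 b=29/24 c=0 d=-7/72
  seg 1: a=-3 b=-17/12 c=-7/8 d=7/24
S(3/2) = -161/64

Δ: Δ0=1/3, Δ1=-2
row 1: diag=8, rhs=-14; c'=1/8, d'=-7/4
back: M1=-7/4
M: M0=0, M1=-7/4, M2=0
seg 0: a=-4, c=M0/2=0, d=(M1−M0)/(6·3)=-7/72, b=Δ0−h0·(2M0+M1)/6=29/24
seg 1: a=-3, c=M1/2=-7/8, d=(M2−M1)/(6·1)=7/24, b=Δ1−h1·(2M1+M2)/6=-17/12
t_q=3/2 → seg 0, τ=3/2; S=-4+29/24·τ+0·τ²+-7/72·τ³=-161/64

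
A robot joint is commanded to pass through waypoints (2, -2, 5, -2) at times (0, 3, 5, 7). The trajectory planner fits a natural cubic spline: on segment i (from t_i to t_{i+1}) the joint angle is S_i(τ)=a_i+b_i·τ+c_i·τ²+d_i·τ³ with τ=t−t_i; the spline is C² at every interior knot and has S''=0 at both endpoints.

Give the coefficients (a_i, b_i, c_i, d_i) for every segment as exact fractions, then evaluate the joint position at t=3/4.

  seg 0: a=2 b=-389/114 c=0 d=79/342
  seg 1: a=-2 b=161/57 c=79/38 d=-397/456
  seg 2: a=5 b=79/114 c=-239/76 d=239/456
S(3/4) = -1123/2432

Δ: Δ0=-4/3, Δ1=7/2, Δ2=-7/2
row 1: diag=10, rhs=29; c'=1/5, d'=29/10
row 2: denom=8−2·1/5=38/5; d'=(-42−2·29/10)/(38/5)=-239/38
back: M2=-239/38
back: M1=29/10−1/5·-239/38=79/19
M: M0=0, M1=79/19, M2=-239/38, M3=0
seg 0: a=2, c=M0/2=0, d=(M1−M0)/(6·3)=79/342, b=Δ0−h0·(2M0+M1)/6=-389/114
seg 1: a=-2, c=M1/2=79/38, d=(M2−M1)/(6·2)=-397/456, b=Δ1−h1·(2M1+M2)/6=161/57
seg 2: a=5, c=M2/2=-239/76, d=(M3−M2)/(6·2)=239/456, b=Δ2−h2·(2M2+M3)/6=79/114
t_q=3/4 → seg 0, τ=3/4; S=2+-389/114·τ+0·τ²+79/342·τ³=-1123/2432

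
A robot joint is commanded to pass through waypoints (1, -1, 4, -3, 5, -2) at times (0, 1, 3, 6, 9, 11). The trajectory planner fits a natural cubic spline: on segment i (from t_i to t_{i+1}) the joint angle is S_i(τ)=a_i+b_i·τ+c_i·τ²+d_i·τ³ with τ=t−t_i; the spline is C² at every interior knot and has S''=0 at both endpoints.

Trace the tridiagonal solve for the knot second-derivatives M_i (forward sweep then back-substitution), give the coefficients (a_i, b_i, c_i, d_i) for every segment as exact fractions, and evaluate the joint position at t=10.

  seg 0: a=1 b=-8713/2838 c=0 d=3037/2838
  seg 1: a=-1 b=199/1419 c=3037/946 d=-11525/11352
  seg 2: a=4 b=2267/2838 c=-5451/1892 d=10427/17028
  seg 3: a=-3 b=259/5676 c=1244/473 d=-3323/5676
  seg 4: a=5 b=53/2838 c=-4993/1892 d=4993/11352
S(10) = 10669/3784

Δ: Δ0=-2, Δ1=5/2, Δ2=-7/3, Δ3=8/3, Δ4=-7/2
row 1: diag=6, rhs=27; c'=1/3, d'=9/2
row 2: denom=10−2·1/3=28/3; d'=(-29−2·9/2)/(28/3)=-57/14
row 3: denom=12−3·9/28=309/28; d'=(30−3·-57/14)/(309/28)=394/103
row 4: denom=10−3·28/103=946/103; d'=(-37−3·394/103)/(946/103)=-4993/946
back: M4=-4993/946
back: M3=394/103−28/103·-4993/946=2488/473
back: M2=-57/14−9/28·2488/473=-5451/946
back: M1=9/2−1/3·-5451/946=3037/473
M: M0=0, M1=3037/473, M2=-5451/946, M3=2488/473, M4=-4993/946, M5=0
seg 0: a=1, c=M0/2=0, d=(M1−M0)/(6·1)=3037/2838, b=Δ0−h0·(2M0+M1)/6=-8713/2838
seg 1: a=-1, c=M1/2=3037/946, d=(M2−M1)/(6·2)=-11525/11352, b=Δ1−h1·(2M1+M2)/6=199/1419
seg 2: a=4, c=M2/2=-5451/1892, d=(M3−M2)/(6·3)=10427/17028, b=Δ2−h2·(2M2+M3)/6=2267/2838
seg 3: a=-3, c=M3/2=1244/473, d=(M4−M3)/(6·3)=-3323/5676, b=Δ3−h3·(2M3+M4)/6=259/5676
seg 4: a=5, c=M4/2=-4993/1892, d=(M5−M4)/(6·2)=4993/11352, b=Δ4−h4·(2M4+M5)/6=53/2838
t_q=10 → seg 4, τ=1; S=5+53/2838·τ+-4993/1892·τ²+4993/11352·τ³=10669/3784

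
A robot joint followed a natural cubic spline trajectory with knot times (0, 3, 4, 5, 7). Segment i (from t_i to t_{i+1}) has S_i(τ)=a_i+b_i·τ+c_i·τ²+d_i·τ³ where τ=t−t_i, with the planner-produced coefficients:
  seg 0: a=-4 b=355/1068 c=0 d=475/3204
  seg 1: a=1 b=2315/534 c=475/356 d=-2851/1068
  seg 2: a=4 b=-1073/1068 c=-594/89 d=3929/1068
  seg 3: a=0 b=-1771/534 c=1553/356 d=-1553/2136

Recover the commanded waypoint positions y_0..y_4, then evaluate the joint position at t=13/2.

y_0 = S_0(0) = a_0 = -4
y_1 = S_1(0) = a_1 = 1
y_2 = S_2(0) = a_2 = 4
y_3 = S_3(0) = a_3 = 0
y_4 = S_3(2) = 5
t_q=13/2 is in segment 3 (τ=3/2); S_3(τ)=13595/5696

y_0=-4 y_1=1 y_2=4 y_3=0 y_4=5
S(13/2) = 13595/5696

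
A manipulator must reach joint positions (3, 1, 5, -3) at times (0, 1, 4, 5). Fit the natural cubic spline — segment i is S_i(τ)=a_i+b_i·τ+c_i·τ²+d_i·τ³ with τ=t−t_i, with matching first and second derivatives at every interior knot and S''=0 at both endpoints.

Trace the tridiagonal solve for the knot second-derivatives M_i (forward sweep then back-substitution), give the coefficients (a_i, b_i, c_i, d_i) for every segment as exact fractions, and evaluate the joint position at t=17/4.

Δ: Δ0=-2, Δ1=4/3, Δ2=-8
row 1: diag=8, rhs=20; c'=3/8, d'=5/2
row 2: denom=8−3·3/8=55/8; d'=(-56−3·5/2)/(55/8)=-508/55
back: M2=-508/55
back: M1=5/2−3/8·-508/55=328/55
M: M0=0, M1=328/55, M2=-508/55, M3=0
seg 0: a=3, c=M0/2=0, d=(M1−M0)/(6·1)=164/165, b=Δ0−h0·(2M0+M1)/6=-494/165
seg 1: a=1, c=M1/2=164/55, d=(M2−M1)/(6·3)=-38/45, b=Δ1−h1·(2M1+M2)/6=-2/165
seg 2: a=5, c=M2/2=-254/55, d=(M3−M2)/(6·1)=254/165, b=Δ2−h2·(2M2+M3)/6=-812/165
t_q=17/4 → seg 2, τ=1/4; S=5+-812/165·τ+-254/55·τ²+254/165·τ³=6169/1760

  seg 0: a=3 b=-494/165 c=0 d=164/165
  seg 1: a=1 b=-2/165 c=164/55 d=-38/45
  seg 2: a=5 b=-812/165 c=-254/55 d=254/165
S(17/4) = 6169/1760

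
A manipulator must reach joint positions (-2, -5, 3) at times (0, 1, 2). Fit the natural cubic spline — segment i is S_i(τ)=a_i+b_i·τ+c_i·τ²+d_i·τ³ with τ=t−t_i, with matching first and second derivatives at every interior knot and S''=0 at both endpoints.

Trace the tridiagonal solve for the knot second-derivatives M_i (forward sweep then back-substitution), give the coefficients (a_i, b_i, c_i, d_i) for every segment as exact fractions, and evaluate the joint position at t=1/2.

  seg 0: a=-2 b=-23/4 c=0 d=11/4
  seg 1: a=-5 b=5/2 c=33/4 d=-11/4
S(1/2) = -145/32

Δ: Δ0=-3, Δ1=8
row 1: diag=4, rhs=66; c'=1/4, d'=33/2
back: M1=33/2
M: M0=0, M1=33/2, M2=0
seg 0: a=-2, c=M0/2=0, d=(M1−M0)/(6·1)=11/4, b=Δ0−h0·(2M0+M1)/6=-23/4
seg 1: a=-5, c=M1/2=33/4, d=(M2−M1)/(6·1)=-11/4, b=Δ1−h1·(2M1+M2)/6=5/2
t_q=1/2 → seg 0, τ=1/2; S=-2+-23/4·τ+0·τ²+11/4·τ³=-145/32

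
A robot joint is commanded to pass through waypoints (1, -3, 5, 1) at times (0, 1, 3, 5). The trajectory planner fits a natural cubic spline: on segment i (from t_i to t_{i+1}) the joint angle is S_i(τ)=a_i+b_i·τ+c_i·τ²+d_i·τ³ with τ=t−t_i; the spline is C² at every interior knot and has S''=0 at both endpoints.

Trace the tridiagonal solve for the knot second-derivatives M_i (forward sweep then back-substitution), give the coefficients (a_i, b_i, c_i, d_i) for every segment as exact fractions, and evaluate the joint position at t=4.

  seg 0: a=1 b=-63/11 c=0 d=19/11
  seg 1: a=-3 b=-6/11 c=57/11 d=-16/11
  seg 2: a=5 b=30/11 c=-39/11 d=13/22
S(4) = 105/22

Δ: Δ0=-4, Δ1=4, Δ2=-2
row 1: diag=6, rhs=48; c'=1/3, d'=8
row 2: denom=8−2·1/3=22/3; d'=(-36−2·8)/(22/3)=-78/11
back: M2=-78/11
back: M1=8−1/3·-78/11=114/11
M: M0=0, M1=114/11, M2=-78/11, M3=0
seg 0: a=1, c=M0/2=0, d=(M1−M0)/(6·1)=19/11, b=Δ0−h0·(2M0+M1)/6=-63/11
seg 1: a=-3, c=M1/2=57/11, d=(M2−M1)/(6·2)=-16/11, b=Δ1−h1·(2M1+M2)/6=-6/11
seg 2: a=5, c=M2/2=-39/11, d=(M3−M2)/(6·2)=13/22, b=Δ2−h2·(2M2+M3)/6=30/11
t_q=4 → seg 2, τ=1; S=5+30/11·τ+-39/11·τ²+13/22·τ³=105/22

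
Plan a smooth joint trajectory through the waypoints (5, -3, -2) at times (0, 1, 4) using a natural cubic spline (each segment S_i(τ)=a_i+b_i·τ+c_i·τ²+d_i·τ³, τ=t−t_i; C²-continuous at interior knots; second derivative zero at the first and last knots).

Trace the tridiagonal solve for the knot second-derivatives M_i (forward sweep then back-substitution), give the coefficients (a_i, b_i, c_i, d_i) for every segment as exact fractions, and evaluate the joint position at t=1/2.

Δ: Δ0=-8, Δ1=1/3
row 1: diag=8, rhs=50; c'=3/8, d'=25/4
back: M1=25/4
M: M0=0, M1=25/4, M2=0
seg 0: a=5, c=M0/2=0, d=(M1−M0)/(6·1)=25/24, b=Δ0−h0·(2M0+M1)/6=-217/24
seg 1: a=-3, c=M1/2=25/8, d=(M2−M1)/(6·3)=-25/72, b=Δ1−h1·(2M1+M2)/6=-71/12
t_q=1/2 → seg 0, τ=1/2; S=5+-217/24·τ+0·τ²+25/24·τ³=39/64

  seg 0: a=5 b=-217/24 c=0 d=25/24
  seg 1: a=-3 b=-71/12 c=25/8 d=-25/72
S(1/2) = 39/64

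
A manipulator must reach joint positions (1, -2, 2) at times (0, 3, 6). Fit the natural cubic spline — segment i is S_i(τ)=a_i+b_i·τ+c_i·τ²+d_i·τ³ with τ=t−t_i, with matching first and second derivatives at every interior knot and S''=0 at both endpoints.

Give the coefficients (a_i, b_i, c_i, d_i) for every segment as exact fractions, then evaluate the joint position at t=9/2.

  seg 0: a=1 b=-19/12 c=0 d=7/108
  seg 1: a=-2 b=1/6 c=7/12 d=-7/108
S(9/2) = -21/32

Δ: Δ0=-1, Δ1=4/3
row 1: diag=12, rhs=14; c'=1/4, d'=7/6
back: M1=7/6
M: M0=0, M1=7/6, M2=0
seg 0: a=1, c=M0/2=0, d=(M1−M0)/(6·3)=7/108, b=Δ0−h0·(2M0+M1)/6=-19/12
seg 1: a=-2, c=M1/2=7/12, d=(M2−M1)/(6·3)=-7/108, b=Δ1−h1·(2M1+M2)/6=1/6
t_q=9/2 → seg 1, τ=3/2; S=-2+1/6·τ+7/12·τ²+-7/108·τ³=-21/32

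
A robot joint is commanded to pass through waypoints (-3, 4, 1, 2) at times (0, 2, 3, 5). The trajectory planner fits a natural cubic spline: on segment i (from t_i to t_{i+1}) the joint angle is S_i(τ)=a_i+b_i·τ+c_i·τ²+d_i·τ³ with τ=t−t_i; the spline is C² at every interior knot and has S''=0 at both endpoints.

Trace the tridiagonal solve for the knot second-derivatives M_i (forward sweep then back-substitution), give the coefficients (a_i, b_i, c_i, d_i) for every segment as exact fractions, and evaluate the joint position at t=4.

Δ: Δ0=7/2, Δ1=-3, Δ2=1/2
row 1: diag=6, rhs=-39; c'=1/6, d'=-13/2
row 2: denom=6−1·1/6=35/6; d'=(21−1·-13/2)/(35/6)=33/7
back: M2=33/7
back: M1=-13/2−1/6·33/7=-51/7
M: M0=0, M1=-51/7, M2=33/7, M3=0
seg 0: a=-3, c=M0/2=0, d=(M1−M0)/(6·2)=-17/28, b=Δ0−h0·(2M0+M1)/6=83/14
seg 1: a=4, c=M1/2=-51/14, d=(M2−M1)/(6·1)=2, b=Δ1−h1·(2M1+M2)/6=-19/14
seg 2: a=1, c=M2/2=33/14, d=(M3−M2)/(6·2)=-11/28, b=Δ2−h2·(2M2+M3)/6=-37/14
t_q=4 → seg 2, τ=1; S=1+-37/14·τ+33/14·τ²+-11/28·τ³=9/28

  seg 0: a=-3 b=83/14 c=0 d=-17/28
  seg 1: a=4 b=-19/14 c=-51/14 d=2
  seg 2: a=1 b=-37/14 c=33/14 d=-11/28
S(4) = 9/28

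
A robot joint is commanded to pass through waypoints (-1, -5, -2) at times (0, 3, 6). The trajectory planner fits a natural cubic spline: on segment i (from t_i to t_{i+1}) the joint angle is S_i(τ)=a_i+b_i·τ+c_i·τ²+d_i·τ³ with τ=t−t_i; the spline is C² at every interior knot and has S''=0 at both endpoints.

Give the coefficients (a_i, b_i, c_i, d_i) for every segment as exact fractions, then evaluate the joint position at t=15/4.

Δ: Δ0=-4/3, Δ1=1
row 1: diag=12, rhs=14; c'=1/4, d'=7/6
back: M1=7/6
M: M0=0, M1=7/6, M2=0
seg 0: a=-1, c=M0/2=0, d=(M1−M0)/(6·3)=7/108, b=Δ0−h0·(2M0+M1)/6=-23/12
seg 1: a=-5, c=M1/2=7/12, d=(M2−M1)/(6·3)=-7/108, b=Δ1−h1·(2M1+M2)/6=-1/6
t_q=15/4 → seg 1, τ=3/4; S=-5+-1/6·τ+7/12·τ²+-7/108·τ³=-1235/256

  seg 0: a=-1 b=-23/12 c=0 d=7/108
  seg 1: a=-5 b=-1/6 c=7/12 d=-7/108
S(15/4) = -1235/256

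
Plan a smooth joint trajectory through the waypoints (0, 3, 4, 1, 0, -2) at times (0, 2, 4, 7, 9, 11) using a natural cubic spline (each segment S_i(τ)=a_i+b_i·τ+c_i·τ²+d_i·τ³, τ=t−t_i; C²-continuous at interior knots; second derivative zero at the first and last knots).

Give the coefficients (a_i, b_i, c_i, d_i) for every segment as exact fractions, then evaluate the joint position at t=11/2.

  seg 0: a=0 b=433/260 c=0 d=-43/1040
  seg 1: a=3 b=76/65 c=-129/520 d=-9/208
  seg 2: a=4 b=-89/260 c=-33/65 d=5/52
  seg 3: a=1 b=-103/130 c=93/260 d=-11/104
  seg 4: a=0 b=-41/65 c=-18/65 d=3/65
S(11/2) = 427/160

Δ: Δ0=3/2, Δ1=1/2, Δ2=-1, Δ3=-1/2, Δ4=-1
row 1: diag=8, rhs=-6; c'=1/4, d'=-3/4
row 2: denom=10−2·1/4=19/2; d'=(-9−2·-3/4)/(19/2)=-15/19
row 3: denom=10−3·6/19=172/19; d'=(3−3·-15/19)/(172/19)=51/86
row 4: denom=8−2·19/86=325/43; d'=(-3−2·51/86)/(325/43)=-36/65
back: M4=-36/65
back: M3=51/86−19/86·-36/65=93/130
back: M2=-15/19−6/19·93/130=-66/65
back: M1=-3/4−1/4·-66/65=-129/260
M: M0=0, M1=-129/260, M2=-66/65, M3=93/130, M4=-36/65, M5=0
seg 0: a=0, c=M0/2=0, d=(M1−M0)/(6·2)=-43/1040, b=Δ0−h0·(2M0+M1)/6=433/260
seg 1: a=3, c=M1/2=-129/520, d=(M2−M1)/(6·2)=-9/208, b=Δ1−h1·(2M1+M2)/6=76/65
seg 2: a=4, c=M2/2=-33/65, d=(M3−M2)/(6·3)=5/52, b=Δ2−h2·(2M2+M3)/6=-89/260
seg 3: a=1, c=M3/2=93/260, d=(M4−M3)/(6·2)=-11/104, b=Δ3−h3·(2M3+M4)/6=-103/130
seg 4: a=0, c=M4/2=-18/65, d=(M5−M4)/(6·2)=3/65, b=Δ4−h4·(2M4+M5)/6=-41/65
t_q=11/2 → seg 2, τ=3/2; S=4+-89/260·τ+-33/65·τ²+5/52·τ³=427/160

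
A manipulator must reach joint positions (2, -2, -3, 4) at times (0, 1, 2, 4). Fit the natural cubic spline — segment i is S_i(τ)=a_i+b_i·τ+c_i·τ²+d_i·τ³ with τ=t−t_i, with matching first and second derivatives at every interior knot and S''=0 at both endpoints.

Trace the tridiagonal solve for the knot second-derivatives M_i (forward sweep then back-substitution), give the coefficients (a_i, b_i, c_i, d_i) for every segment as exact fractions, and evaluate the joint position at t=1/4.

  seg 0: a=2 b=-211/46 c=0 d=27/46
  seg 1: a=-2 b=-65/23 c=81/46 d=3/46
  seg 2: a=-3 b=41/46 c=45/23 d=-15/46
S(1/4) = 2539/2944

Δ: Δ0=-4, Δ1=-1, Δ2=7/2
row 1: diag=4, rhs=18; c'=1/4, d'=9/2
row 2: denom=6−1·1/4=23/4; d'=(27−1·9/2)/(23/4)=90/23
back: M2=90/23
back: M1=9/2−1/4·90/23=81/23
M: M0=0, M1=81/23, M2=90/23, M3=0
seg 0: a=2, c=M0/2=0, d=(M1−M0)/(6·1)=27/46, b=Δ0−h0·(2M0+M1)/6=-211/46
seg 1: a=-2, c=M1/2=81/46, d=(M2−M1)/(6·1)=3/46, b=Δ1−h1·(2M1+M2)/6=-65/23
seg 2: a=-3, c=M2/2=45/23, d=(M3−M2)/(6·2)=-15/46, b=Δ2−h2·(2M2+M3)/6=41/46
t_q=1/4 → seg 0, τ=1/4; S=2+-211/46·τ+0·τ²+27/46·τ³=2539/2944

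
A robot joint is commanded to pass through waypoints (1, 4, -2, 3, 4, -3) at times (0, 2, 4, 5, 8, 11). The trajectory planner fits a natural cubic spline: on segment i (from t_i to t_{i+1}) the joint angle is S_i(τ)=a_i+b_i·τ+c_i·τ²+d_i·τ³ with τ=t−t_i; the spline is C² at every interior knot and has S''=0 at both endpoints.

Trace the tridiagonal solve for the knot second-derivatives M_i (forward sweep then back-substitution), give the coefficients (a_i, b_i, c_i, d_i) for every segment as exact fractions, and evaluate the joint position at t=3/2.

  seg 0: a=1 b=1097/311 c=0 d=-1261/2488
  seg 1: a=4 b=-1589/622 c=-3783/1244 d=1753/1244
  seg 2: a=-2 b=1363/622 c=6735/1244 d=-3241/1244
  seg 3: a=3 b=6473/1244 c=-747/311 d=8717/33588
  seg 4: a=4 b=-1369/622 c=-247/3732 d=247/33588
S(3/2) = 91169/19904

Δ: Δ0=3/2, Δ1=-3, Δ2=5, Δ3=1/3, Δ4=-7/3
row 1: diag=8, rhs=-27; c'=1/4, d'=-27/8
row 2: denom=6−2·1/4=11/2; d'=(48−2·-27/8)/(11/2)=219/22
row 3: denom=8−1·2/11=86/11; d'=(-28−1·219/22)/(86/11)=-835/172
row 4: denom=12−3·33/86=933/86; d'=(-16−3·-835/172)/(933/86)=-247/1866
back: M4=-247/1866
back: M3=-835/172−33/86·-247/1866=-1494/311
back: M2=219/22−2/11·-1494/311=6735/622
back: M1=-27/8−1/4·6735/622=-3783/622
M: M0=0, M1=-3783/622, M2=6735/622, M3=-1494/311, M4=-247/1866, M5=0
seg 0: a=1, c=M0/2=0, d=(M1−M0)/(6·2)=-1261/2488, b=Δ0−h0·(2M0+M1)/6=1097/311
seg 1: a=4, c=M1/2=-3783/1244, d=(M2−M1)/(6·2)=1753/1244, b=Δ1−h1·(2M1+M2)/6=-1589/622
seg 2: a=-2, c=M2/2=6735/1244, d=(M3−M2)/(6·1)=-3241/1244, b=Δ2−h2·(2M2+M3)/6=1363/622
seg 3: a=3, c=M3/2=-747/311, d=(M4−M3)/(6·3)=8717/33588, b=Δ3−h3·(2M3+M4)/6=6473/1244
seg 4: a=4, c=M4/2=-247/3732, d=(M5−M4)/(6·3)=247/33588, b=Δ4−h4·(2M4+M5)/6=-1369/622
t_q=3/2 → seg 0, τ=3/2; S=1+1097/311·τ+0·τ²+-1261/2488·τ³=91169/19904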